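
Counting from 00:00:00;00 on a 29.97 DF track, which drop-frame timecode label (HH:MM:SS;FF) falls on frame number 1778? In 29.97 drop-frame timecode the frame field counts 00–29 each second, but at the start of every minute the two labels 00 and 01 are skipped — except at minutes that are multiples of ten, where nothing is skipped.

Ten DF minutes hold 17982 frames, so frame 1778 lies in block 0 (frames 0–17981) with 1778 frames into that block.
The block's first minute is 1800 frames and the rest 1798 each; 1778 frames reaches minute 0, so 0 × 18 + 0 × 2 = 0 labels have been skipped so far.
Adding those back, label number 1778 + 0 = 1778 at 30 labels/s is 59 s + 8 f = 0 h 0 min 59 s frame 8, i.e. 00:00:59;08.

00:00:59;08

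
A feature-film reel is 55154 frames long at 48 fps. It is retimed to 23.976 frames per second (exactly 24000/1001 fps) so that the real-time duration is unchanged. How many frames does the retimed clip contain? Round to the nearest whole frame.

27549 frames

Frames at target rate = 55154 × (24000/1001) / (48) = 2507000/91 ≈ 27549.451.
Nearest whole frame: 27549.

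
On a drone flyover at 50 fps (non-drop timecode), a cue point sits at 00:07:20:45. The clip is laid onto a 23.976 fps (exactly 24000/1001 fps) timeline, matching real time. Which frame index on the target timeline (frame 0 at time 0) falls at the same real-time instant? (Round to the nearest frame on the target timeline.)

Source frame index: (0×3600 + 7×60 + 20) × 50 + 45 = 22045.
Real time: 22045 / (50) = 4409/10 s.
Target frame: (4409/10) × (24000/1001) = 10581600/1001 ≈ 10571.029 → 10571.

frame 10571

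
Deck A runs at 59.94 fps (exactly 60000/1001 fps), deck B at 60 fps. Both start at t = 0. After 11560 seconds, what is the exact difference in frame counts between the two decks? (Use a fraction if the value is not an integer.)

693600/1001 frames

A emits 60000/1001 × 11560 = 693600000/1001 frames; B emits 60 × 11560 = 693600.
Difference = 693600/1001 frames (≈ 692.9071); B is ahead of A.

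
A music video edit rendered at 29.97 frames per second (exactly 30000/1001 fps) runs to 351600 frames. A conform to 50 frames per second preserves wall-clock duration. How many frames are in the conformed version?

586586 frames

Target frames = source frames × (target rate / source rate) = 351600 × (50)/(30000/1001) = 351600 × 1001/600 = 586586.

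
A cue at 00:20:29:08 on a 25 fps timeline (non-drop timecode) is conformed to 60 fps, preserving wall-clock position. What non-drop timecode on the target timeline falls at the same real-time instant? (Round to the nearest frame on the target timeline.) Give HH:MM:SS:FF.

Source frame index: (0×3600 + 20×60 + 29) × 25 + 8 = 30733.
Real time: 30733 / (25) = 30733/25 s.
Target frame: (30733/25) × (60) = 368796/5 ≈ 73759.200 → 73759.
At 60 labels/s: frame 73759 → 00:20:29:19.

00:20:29:19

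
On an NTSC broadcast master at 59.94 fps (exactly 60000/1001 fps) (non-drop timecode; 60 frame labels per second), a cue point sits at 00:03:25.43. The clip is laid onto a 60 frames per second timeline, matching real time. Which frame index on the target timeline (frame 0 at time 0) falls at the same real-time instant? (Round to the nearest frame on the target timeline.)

Source frame index: (0×3600 + 3×60 + 25) × 60 + 43 = 12343.
Real time: 12343 / (60000/1001) = 12355343/60000 s.
Target frame: (12355343/60000) × (60) = 12355343/1000 ≈ 12355.343 → 12355.

frame 12355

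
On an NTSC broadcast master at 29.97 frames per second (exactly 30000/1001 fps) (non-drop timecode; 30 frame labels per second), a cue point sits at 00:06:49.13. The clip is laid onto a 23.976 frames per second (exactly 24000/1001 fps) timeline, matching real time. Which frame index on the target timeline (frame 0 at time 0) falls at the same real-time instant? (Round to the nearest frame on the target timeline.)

frame 9826

Source frame index: (0×3600 + 6×60 + 49) × 30 + 13 = 12283.
Real time: 12283 / (30000/1001) = 12295283/30000 s.
Target frame: (12295283/30000) × (24000/1001) = 49132/5 ≈ 9826.400 → 9826.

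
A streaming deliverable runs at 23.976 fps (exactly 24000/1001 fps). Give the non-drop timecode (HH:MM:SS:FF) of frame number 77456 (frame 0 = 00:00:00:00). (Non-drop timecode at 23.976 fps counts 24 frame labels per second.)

77456 ÷ 24 = 3227 full seconds, remainder 8 frames.
3227 s = 0 h 53 min 47 s.
Timecode: 00:53:47:08.

00:53:47:08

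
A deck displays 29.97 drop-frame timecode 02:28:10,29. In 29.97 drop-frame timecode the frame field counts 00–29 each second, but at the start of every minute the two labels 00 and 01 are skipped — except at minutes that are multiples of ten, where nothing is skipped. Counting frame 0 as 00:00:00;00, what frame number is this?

Complete 10-minute blocks: 14, each 17982 frames → 251748.
Remaining 8 whole minutes in the current block: 1800 + 7 × 1798 = 14386 frames.
Within the current minute: 10 × 30 + 29 − 2 = 327 (labels ;00/;01 skipped at this minute). Total = 251748 + 14386 + 327 = 266461.

266461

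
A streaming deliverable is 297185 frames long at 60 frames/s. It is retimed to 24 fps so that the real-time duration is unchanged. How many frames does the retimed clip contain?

118874 frames

Frames at target rate = 297185 × (24) / (60) = 118874.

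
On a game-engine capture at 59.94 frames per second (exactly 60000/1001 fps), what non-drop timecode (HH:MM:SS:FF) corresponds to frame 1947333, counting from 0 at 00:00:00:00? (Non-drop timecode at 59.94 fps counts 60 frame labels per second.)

09:00:55:33

1947333 ÷ 60 = 32455 full seconds, remainder 33 frames.
32455 s = 9 h 0 min 55 s.
Timecode: 09:00:55:33.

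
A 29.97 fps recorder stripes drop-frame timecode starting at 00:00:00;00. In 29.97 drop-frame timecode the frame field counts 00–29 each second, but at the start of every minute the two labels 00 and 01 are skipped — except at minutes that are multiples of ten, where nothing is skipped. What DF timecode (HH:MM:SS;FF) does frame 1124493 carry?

10:25:20;19

Ten DF minutes hold 17982 frames, so frame 1124493 lies in block 62 (frames 1114884–1132865) with 9609 frames into that block.
The block's first minute is 1800 frames and the rest 1798 each; 9609 frames reaches minute 5, so 62 × 18 + 5 × 2 = 1126 labels have been skipped so far.
Adding those back, label number 1124493 + 1126 = 1125619 at 30 labels/s is 37520 s + 19 f = 10 h 25 min 20 s frame 19, i.e. 10:25:20;19.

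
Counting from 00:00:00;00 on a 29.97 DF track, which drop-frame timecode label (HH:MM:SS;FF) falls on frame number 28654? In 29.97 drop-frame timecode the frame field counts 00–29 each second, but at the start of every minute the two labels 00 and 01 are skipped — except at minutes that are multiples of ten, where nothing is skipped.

00:15:56;02

Ten DF minutes hold 17982 frames, so frame 28654 lies in block 1 (frames 17982–35963) with 10672 frames into that block.
The block's first minute is 1800 frames and the rest 1798 each; 10672 frames reaches minute 5, so 1 × 18 + 5 × 2 = 28 labels have been skipped so far.
Adding those back, label number 28654 + 28 = 28682 at 30 labels/s is 956 s + 2 f = 0 h 15 min 56 s frame 2, i.e. 00:15:56;02.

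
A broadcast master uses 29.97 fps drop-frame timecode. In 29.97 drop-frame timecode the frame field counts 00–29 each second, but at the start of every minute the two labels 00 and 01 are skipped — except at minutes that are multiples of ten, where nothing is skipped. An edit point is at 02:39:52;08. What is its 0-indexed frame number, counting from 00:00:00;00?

Complete 10-minute blocks: 15, each 17982 frames → 269730.
Remaining 9 whole minutes in the current block: 1800 + 8 × 1798 = 16184 frames.
Within the current minute: 52 × 30 + 8 − 2 = 1566 (labels ;00/;01 skipped at this minute). Total = 269730 + 16184 + 1566 = 287480.

287480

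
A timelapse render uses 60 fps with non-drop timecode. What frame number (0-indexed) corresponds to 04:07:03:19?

Total seconds to the label: (4 × 3600 + 7 × 60 + 3) = 14823.
Frame index = 14823 × 60 + 19 = 889399.

889399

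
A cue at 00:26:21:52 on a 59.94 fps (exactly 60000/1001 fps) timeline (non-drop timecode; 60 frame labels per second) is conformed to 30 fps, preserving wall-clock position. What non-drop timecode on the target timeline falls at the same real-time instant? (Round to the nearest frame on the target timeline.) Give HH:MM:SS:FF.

00:26:23:13

Source frame index: (0×3600 + 26×60 + 21) × 60 + 52 = 94912.
Real time: 94912 / (60000/1001) = 2968966/1875 s.
Target frame: (2968966/1875) × (30) = 5937932/125 ≈ 47503.456 → 47503.
At 30 labels/s: frame 47503 → 00:26:23:13.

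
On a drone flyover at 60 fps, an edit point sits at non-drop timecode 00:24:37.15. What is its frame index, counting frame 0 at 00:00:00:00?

88635

Total seconds to the label: (0 × 3600 + 24 × 60 + 37) = 1477.
Frame index = 1477 × 60 + 15 = 88635.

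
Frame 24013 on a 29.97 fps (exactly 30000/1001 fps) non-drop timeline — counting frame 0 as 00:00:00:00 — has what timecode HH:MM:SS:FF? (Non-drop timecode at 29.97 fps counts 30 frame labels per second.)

00:13:20:13

24013 ÷ 30 = 800 full seconds, remainder 13 frames.
800 s = 0 h 13 min 20 s.
Timecode: 00:13:20:13.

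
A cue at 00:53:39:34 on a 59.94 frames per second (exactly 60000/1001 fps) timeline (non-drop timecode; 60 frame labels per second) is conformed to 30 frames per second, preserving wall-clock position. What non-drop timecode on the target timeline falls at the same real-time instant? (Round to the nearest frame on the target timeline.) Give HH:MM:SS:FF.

00:53:42:24

Source frame index: (0×3600 + 53×60 + 39) × 60 + 34 = 193174.
Real time: 193174 / (60000/1001) = 96683587/30000 s.
Target frame: (96683587/30000) × (30) = 96683587/1000 ≈ 96683.587 → 96684.
At 30 labels/s: frame 96684 → 00:53:42:24.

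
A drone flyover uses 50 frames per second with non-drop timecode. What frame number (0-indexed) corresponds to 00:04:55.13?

Total seconds to the label: (0 × 3600 + 4 × 60 + 55) = 295.
Frame index = 295 × 50 + 13 = 14763.

14763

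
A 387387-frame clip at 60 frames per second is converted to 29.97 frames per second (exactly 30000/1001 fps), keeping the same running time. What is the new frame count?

193500 frames

Target frames = source frames × (target rate / source rate) = 387387 × (30000/1001)/(60) = 387387 × 500/1001 = 193500.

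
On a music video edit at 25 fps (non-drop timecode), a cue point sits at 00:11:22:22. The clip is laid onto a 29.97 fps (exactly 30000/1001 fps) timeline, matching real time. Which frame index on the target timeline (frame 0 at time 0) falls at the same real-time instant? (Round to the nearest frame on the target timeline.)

Source frame index: (0×3600 + 11×60 + 22) × 25 + 22 = 17072.
Real time: 17072 / (25) = 17072/25 s.
Target frame: (17072/25) × (30000/1001) = 1862400/91 ≈ 20465.934 → 20466.

frame 20466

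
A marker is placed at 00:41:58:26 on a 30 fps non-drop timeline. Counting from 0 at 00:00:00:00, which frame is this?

75566

Total seconds to the label: (0 × 3600 + 41 × 60 + 58) = 2518.
Frame index = 2518 × 30 + 26 = 75566.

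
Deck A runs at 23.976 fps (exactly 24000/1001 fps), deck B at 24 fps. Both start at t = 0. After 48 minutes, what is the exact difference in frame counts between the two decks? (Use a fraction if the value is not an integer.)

48 min = 2880 s.
A emits 24000/1001 × 2880 = 69120000/1001 frames; B emits 24 × 2880 = 69120.
Difference = 69120/1001 frames (≈ 69.0509); B is ahead of A.

69120/1001 frames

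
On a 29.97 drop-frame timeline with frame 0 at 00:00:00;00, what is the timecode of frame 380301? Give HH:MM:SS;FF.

03:31:29;11

Each 10-minute DF block holds 10 × 60 × 30 − 9 × 2 = 17982 frames. 380301 ÷ 17982 → 21 full blocks, remainder 2679.
Within the partial block the first minute is 1800 frames and each further minute 1798, so 1 further minute boundary passed. Total skipped labels = 18 × 21 + 2 × 1 = 380.
Non-drop label index = 380301 + 380 = 380681; at 30 labels/s that is 03:31:29:11, i.e. DF 03:31:29;11.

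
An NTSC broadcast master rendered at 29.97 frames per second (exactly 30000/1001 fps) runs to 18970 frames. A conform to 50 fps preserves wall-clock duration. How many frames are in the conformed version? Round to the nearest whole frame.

31648 frames

Frames at target rate = 18970 × (50) / (30000/1001) = 1898897/60 ≈ 31648.283.
Nearest whole frame: 31648.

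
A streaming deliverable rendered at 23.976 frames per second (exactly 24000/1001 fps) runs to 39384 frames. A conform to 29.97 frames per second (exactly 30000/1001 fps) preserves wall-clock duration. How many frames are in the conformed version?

49230 frames

Target frames = source frames × (target rate / source rate) = 39384 × (30000/1001)/(24000/1001) = 39384 × 5/4 = 49230.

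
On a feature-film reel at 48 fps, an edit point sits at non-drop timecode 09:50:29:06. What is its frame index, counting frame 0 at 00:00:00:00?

Total seconds to the label: (9 × 3600 + 50 × 60 + 29) = 35429.
Frame index = 35429 × 48 + 6 = 1700598.

frame 1700598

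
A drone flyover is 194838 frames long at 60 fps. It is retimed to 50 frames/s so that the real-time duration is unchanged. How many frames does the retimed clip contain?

162365 frames

Target frames = source frames × (target rate / source rate) = 194838 × (50)/(60) = 194838 × 5/6 = 162365.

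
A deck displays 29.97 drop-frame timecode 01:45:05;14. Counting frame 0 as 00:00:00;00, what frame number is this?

As if non-drop at 30 labels/s: (1 × 3600 + 45 × 60 + 5) × 30 + 14 = 189164.
Minute boundaries passed: 105; those not divisible by 10: 105 − 10 = 95; dropped labels = 2 × 95 = 190.
Actual frame index = 189164 − 190 = 188974.

188974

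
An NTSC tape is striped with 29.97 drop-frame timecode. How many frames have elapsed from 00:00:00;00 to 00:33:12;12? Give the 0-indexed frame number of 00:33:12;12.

As if non-drop at 30 labels/s: (0 × 3600 + 33 × 60 + 12) × 30 + 12 = 59772.
Minute boundaries passed: 33; those not divisible by 10: 33 − 3 = 30; dropped labels = 2 × 30 = 60.
Actual frame index = 59772 − 60 = 59712.

59712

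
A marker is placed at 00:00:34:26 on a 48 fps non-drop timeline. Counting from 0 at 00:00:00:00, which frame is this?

Total seconds to the label: (0 × 3600 + 0 × 60 + 34) = 34.
Frame index = 34 × 48 + 26 = 1658.

frame 1658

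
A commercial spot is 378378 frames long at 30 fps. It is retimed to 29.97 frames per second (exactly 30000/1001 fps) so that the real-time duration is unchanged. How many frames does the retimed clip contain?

378000 frames

Target frames = source frames × (target rate / source rate) = 378378 × (30000/1001)/(30) = 378378 × 1000/1001 = 378000.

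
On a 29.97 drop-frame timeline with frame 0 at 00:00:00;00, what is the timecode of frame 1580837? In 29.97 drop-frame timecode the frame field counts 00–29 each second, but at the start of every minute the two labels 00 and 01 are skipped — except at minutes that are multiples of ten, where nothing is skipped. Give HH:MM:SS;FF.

Each 10-minute DF block holds 10 × 60 × 30 − 9 × 2 = 17982 frames. 1580837 ÷ 17982 → 87 full blocks, remainder 16403.
Within the partial block the first minute is 1800 frames and each further minute 1798, so 9 further minute boundaries passed. Total skipped labels = 18 × 87 + 2 × 9 = 1584.
Non-drop label index = 1580837 + 1584 = 1582421; at 30 labels/s that is 14:39:07:11, i.e. DF 14:39:07;11.

14:39:07;11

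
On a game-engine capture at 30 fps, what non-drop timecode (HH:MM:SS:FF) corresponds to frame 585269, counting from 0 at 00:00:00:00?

585269 ÷ 30 = 19508 full seconds, remainder 29 frames.
19508 s = 5 h 25 min 8 s.
Timecode: 05:25:08:29.

05:25:08:29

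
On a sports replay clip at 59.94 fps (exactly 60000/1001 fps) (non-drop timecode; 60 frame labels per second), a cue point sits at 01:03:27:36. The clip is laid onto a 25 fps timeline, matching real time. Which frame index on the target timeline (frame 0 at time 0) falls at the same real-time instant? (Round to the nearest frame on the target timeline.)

Source frame index: (1×3600 + 3×60 + 27) × 60 + 36 = 228456.
Real time: 228456 / (60000/1001) = 9528519/2500 s.
Target frame: (9528519/2500) × (25) = 9528519/100 ≈ 95285.190 → 95285.

frame 95285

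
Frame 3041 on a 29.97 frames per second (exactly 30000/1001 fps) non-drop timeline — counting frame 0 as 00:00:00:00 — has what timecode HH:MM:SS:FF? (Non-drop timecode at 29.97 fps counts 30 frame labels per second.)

00:01:41:11

3041 ÷ 30 = 101 full seconds, remainder 11 frames.
101 s = 0 h 1 min 41 s.
Timecode: 00:01:41:11.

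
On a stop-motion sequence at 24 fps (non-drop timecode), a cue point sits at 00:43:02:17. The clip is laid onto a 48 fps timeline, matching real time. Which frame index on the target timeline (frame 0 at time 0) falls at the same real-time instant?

frame 123970

Source frame index: (0×3600 + 43×60 + 2) × 24 + 17 = 61985.
Real time: 61985 / (24) = 61985/24 s.
Target frame: (61985/24) × (48) = 123970.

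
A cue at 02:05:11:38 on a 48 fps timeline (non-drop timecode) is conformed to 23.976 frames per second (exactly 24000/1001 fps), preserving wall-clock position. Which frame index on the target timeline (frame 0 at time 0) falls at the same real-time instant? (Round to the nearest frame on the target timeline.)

frame 180103

Source frame index: (2×3600 + 5×60 + 11) × 48 + 38 = 360566.
Real time: 360566 / (48) = 180283/24 s.
Target frame: (180283/24) × (24000/1001) = 180283000/1001 ≈ 180102.897 → 180103.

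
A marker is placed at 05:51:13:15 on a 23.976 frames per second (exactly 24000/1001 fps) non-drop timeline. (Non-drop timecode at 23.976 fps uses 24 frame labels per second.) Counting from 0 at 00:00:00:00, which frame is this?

Total seconds to the label: (5 × 3600 + 51 × 60 + 13) = 21073.
Frame index = 21073 × 24 + 15 = 505767.

frame 505767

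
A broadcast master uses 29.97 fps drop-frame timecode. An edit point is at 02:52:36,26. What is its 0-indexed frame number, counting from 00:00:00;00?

310396

As if non-drop at 30 labels/s: (2 × 3600 + 52 × 60 + 36) × 30 + 26 = 310706.
Minute boundaries passed: 172; those not divisible by 10: 172 − 17 = 155; dropped labels = 2 × 155 = 310.
Actual frame index = 310706 − 310 = 310396.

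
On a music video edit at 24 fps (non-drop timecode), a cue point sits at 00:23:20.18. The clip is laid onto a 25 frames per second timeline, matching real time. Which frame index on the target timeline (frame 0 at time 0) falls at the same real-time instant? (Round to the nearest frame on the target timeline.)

frame 35019

Source frame index: (0×3600 + 23×60 + 20) × 24 + 18 = 33618.
Real time: 33618 / (24) = 5603/4 s.
Target frame: (5603/4) × (25) = 140075/4 ≈ 35018.750 → 35019.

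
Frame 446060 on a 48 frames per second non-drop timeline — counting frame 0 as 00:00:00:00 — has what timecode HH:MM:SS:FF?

446060 ÷ 48 = 9292 full seconds, remainder 44 frames.
9292 s = 2 h 34 min 52 s.
Timecode: 02:34:52:44.

02:34:52:44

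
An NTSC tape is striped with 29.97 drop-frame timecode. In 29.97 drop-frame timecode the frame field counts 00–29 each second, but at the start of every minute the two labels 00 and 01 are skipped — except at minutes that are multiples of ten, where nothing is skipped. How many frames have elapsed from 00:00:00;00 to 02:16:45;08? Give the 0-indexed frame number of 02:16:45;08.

245912

As if non-drop at 30 labels/s: (2 × 3600 + 16 × 60 + 45) × 30 + 8 = 246158.
Minute boundaries passed: 136; those not divisible by 10: 136 − 13 = 123; dropped labels = 2 × 123 = 246.
Actual frame index = 246158 − 246 = 245912.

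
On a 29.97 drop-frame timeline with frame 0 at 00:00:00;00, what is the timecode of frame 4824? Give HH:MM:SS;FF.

Ten DF minutes hold 17982 frames, so frame 4824 lies in block 0 (frames 0–17981) with 4824 frames into that block.
The block's first minute is 1800 frames and the rest 1798 each; 4824 frames reaches minute 2, so 0 × 18 + 2 × 2 = 4 labels have been skipped so far.
Adding those back, label number 4824 + 4 = 4828 at 30 labels/s is 160 s + 28 f = 0 h 2 min 40 s frame 28, i.e. 00:02:40;28.

00:02:40;28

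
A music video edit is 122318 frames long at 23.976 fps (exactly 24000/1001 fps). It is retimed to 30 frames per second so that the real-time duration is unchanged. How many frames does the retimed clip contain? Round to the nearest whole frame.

153050 frames

Frames at target rate = 122318 × (30) / (24000/1001) = 61220159/400 ≈ 153050.397.
Nearest whole frame: 153050.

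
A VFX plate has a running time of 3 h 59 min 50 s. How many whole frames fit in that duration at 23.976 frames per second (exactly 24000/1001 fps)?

345014 frames

3 h 59 min 50 s = 14390 s.
Frames = 14390 × 24000/1001 = 345360000/1001 ≈ 345014.9850.
Complete frames: 345014.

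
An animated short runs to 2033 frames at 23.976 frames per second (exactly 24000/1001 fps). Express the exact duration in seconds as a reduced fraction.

Running time = 2033 ÷ (24000/1001) = 2033 × 1001/24000 = 2035033/24000 s.

2035033/24000 seconds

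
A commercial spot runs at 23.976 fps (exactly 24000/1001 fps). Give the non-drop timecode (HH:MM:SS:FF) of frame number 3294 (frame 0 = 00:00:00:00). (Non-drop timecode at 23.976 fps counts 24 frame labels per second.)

3294 ÷ 24 = 137 full seconds, remainder 6 frames.
137 s = 0 h 2 min 17 s.
Timecode: 00:02:17:06.

00:02:17:06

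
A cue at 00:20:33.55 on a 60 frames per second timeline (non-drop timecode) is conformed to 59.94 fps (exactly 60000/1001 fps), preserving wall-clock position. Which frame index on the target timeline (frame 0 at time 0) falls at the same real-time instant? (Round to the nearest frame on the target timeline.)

frame 73961

Source frame index: (0×3600 + 20×60 + 33) × 60 + 55 = 74035.
Real time: 74035 / (60) = 14807/12 s.
Target frame: (14807/12) × (60000/1001) = 5695000/77 ≈ 73961.039 → 73961.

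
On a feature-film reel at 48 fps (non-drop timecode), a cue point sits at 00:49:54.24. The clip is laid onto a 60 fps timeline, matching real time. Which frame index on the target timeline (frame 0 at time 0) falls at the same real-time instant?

frame 179670

Source frame index: (0×3600 + 49×60 + 54) × 48 + 24 = 143736.
Real time: 143736 / (48) = 5989/2 s.
Target frame: (5989/2) × (60) = 179670.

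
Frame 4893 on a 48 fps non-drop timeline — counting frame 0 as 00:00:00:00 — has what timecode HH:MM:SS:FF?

00:01:41:45

4893 ÷ 48 = 101 full seconds, remainder 45 frames.
101 s = 0 h 1 min 41 s.
Timecode: 00:01:41:45.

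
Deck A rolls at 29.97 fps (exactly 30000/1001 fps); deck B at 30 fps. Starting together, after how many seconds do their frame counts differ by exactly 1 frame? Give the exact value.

1001/30 seconds

The gap grows by |30 − 30000/1001| = 30/1001 frames per second.
Time for a 1-frame gap: 1 ÷ (30/1001) = 1001/30 s.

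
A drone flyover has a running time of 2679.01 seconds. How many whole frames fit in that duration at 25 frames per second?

66975 frames

Frames = 2679.01 × 25 = 267901/4 ≈ 66975.2500.
Complete frames: 66975.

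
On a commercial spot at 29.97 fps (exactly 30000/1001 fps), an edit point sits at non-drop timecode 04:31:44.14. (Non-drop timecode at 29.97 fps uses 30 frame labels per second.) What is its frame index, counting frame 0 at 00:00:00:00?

frame 489134

Total seconds to the label: (4 × 3600 + 31 × 60 + 44) = 16304.
Frame index = 16304 × 30 + 14 = 489134.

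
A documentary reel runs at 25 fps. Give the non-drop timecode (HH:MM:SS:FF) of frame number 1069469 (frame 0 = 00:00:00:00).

1069469 ÷ 25 = 42778 full seconds, remainder 19 frames.
42778 s = 11 h 52 min 58 s.
Timecode: 11:52:58:19.

11:52:58:19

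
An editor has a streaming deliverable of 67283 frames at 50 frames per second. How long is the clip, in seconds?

1345.66 seconds

Running time = 67283 / (50) = 1345.66 s.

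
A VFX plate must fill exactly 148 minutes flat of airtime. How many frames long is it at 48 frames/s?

148 min = 8880 s.
Frames = 8880 × 48 = 426240.

426240 frames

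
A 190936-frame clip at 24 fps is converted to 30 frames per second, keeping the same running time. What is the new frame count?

238670 frames

Frames at target rate = 190936 × (30) / (24) = 238670.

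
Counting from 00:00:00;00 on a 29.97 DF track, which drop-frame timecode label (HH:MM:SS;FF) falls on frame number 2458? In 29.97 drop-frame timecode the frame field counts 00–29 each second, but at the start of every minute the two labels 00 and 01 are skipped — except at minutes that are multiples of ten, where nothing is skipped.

00:01:22;00

Each 10-minute DF block holds 10 × 60 × 30 − 9 × 2 = 17982 frames. 2458 ÷ 17982 → 0 full blocks, remainder 2458.
Within the partial block the first minute is 1800 frames and each further minute 1798, so 1 further minute boundary passed. Total skipped labels = 18 × 0 + 2 × 1 = 2.
Non-drop label index = 2458 + 2 = 2460; at 30 labels/s that is 00:01:22:00, i.e. DF 00:01:22;00.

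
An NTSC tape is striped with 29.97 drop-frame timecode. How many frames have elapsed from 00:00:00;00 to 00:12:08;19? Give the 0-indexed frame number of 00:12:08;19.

21837

Complete 10-minute blocks: 1, each 17982 frames → 17982.
Remaining 2 whole minutes in the current block: 1800 + 1 × 1798 = 3598 frames.
Within the current minute: 8 × 30 + 19 − 2 = 257 (labels ;00/;01 skipped at this minute). Total = 17982 + 3598 + 257 = 21837.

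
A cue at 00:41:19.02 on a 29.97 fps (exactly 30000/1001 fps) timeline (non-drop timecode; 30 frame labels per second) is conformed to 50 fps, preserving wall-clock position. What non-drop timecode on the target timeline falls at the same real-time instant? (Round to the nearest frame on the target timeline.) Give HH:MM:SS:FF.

00:41:21:27

Source frame index: (0×3600 + 41×60 + 19) × 30 + 2 = 74372.
Real time: 74372 / (30000/1001) = 18611593/7500 s.
Target frame: (18611593/7500) × (50) = 18611593/150 ≈ 124077.287 → 124077.
At 50 labels/s: frame 124077 → 00:41:21:27.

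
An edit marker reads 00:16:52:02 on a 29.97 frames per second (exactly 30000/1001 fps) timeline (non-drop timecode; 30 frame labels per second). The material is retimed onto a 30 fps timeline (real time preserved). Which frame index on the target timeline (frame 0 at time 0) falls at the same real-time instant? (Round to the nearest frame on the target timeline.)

Source frame index: (0×3600 + 16×60 + 52) × 30 + 2 = 30362.
Real time: 30362 / (30000/1001) = 15196181/15000 s.
Target frame: (15196181/15000) × (30) = 15196181/500 ≈ 30392.362 → 30392.

frame 30392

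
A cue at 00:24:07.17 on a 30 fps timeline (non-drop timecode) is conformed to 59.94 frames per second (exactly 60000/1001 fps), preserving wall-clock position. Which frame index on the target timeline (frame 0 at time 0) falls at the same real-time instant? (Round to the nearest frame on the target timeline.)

Source frame index: (0×3600 + 24×60 + 7) × 30 + 17 = 43427.
Real time: 43427 / (30) = 43427/30 s.
Target frame: (43427/30) × (60000/1001) = 86854000/1001 ≈ 86767.233 → 86767.

frame 86767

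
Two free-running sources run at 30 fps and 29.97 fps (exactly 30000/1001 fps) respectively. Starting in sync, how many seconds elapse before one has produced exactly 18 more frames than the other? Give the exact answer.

The gap grows by |30000/1001 − 30| = 30/1001 frames per second.
Time for a 18-frame gap: 18 ÷ (30/1001) = 600.6 s.

600.6 seconds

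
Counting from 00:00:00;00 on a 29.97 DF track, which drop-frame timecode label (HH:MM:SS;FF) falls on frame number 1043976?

Ten DF minutes hold 17982 frames, so frame 1043976 lies in block 58 (frames 1042956–1060937) with 1020 frames into that block.
The block's first minute is 1800 frames and the rest 1798 each; 1020 frames reaches minute 0, so 58 × 18 + 0 × 2 = 1044 labels have been skipped so far.
Adding those back, label number 1043976 + 1044 = 1045020 at 30 labels/s is 34834 s + 0 f = 9 h 40 min 34 s frame 0, i.e. 09:40:34;00.

09:40:34;00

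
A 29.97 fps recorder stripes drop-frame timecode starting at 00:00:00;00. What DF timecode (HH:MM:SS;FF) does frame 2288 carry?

Ten DF minutes hold 17982 frames, so frame 2288 lies in block 0 (frames 0–17981) with 2288 frames into that block.
The block's first minute is 1800 frames and the rest 1798 each; 2288 frames reaches minute 1, so 0 × 18 + 1 × 2 = 2 labels have been skipped so far.
Adding those back, label number 2288 + 2 = 2290 at 30 labels/s is 76 s + 10 f = 0 h 1 min 16 s frame 10, i.e. 00:01:16;10.

00:01:16;10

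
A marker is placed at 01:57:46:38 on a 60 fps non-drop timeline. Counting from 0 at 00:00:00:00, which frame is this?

frame 423998

Total seconds to the label: (1 × 3600 + 57 × 60 + 46) = 7066.
Frame index = 7066 × 60 + 38 = 423998.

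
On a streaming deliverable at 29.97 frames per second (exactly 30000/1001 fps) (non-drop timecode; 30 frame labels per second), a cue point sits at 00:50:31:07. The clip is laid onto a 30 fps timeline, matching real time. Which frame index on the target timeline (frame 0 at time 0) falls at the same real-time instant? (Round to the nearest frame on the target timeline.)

frame 91028

Source frame index: (0×3600 + 50×60 + 31) × 30 + 7 = 90937.
Real time: 90937 / (30000/1001) = 91027937/30000 s.
Target frame: (91027937/30000) × (30) = 91027937/1000 ≈ 91027.937 → 91028.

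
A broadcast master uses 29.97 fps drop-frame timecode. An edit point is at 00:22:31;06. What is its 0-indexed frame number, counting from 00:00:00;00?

As if non-drop at 30 labels/s: (0 × 3600 + 22 × 60 + 31) × 30 + 6 = 40536.
Minute boundaries passed: 22; those not divisible by 10: 22 − 2 = 20; dropped labels = 2 × 20 = 40.
Actual frame index = 40536 − 40 = 40496.

40496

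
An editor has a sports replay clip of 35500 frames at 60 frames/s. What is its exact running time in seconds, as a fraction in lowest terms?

1775/3 seconds

Running time = 35500 ÷ (60) = 35500 × 1/60 = 1775/3 s.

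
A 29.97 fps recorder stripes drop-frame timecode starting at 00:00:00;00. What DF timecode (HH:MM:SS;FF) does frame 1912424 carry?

17:43:31;08

Ten DF minutes hold 17982 frames, so frame 1912424 lies in block 106 (frames 1906092–1924073) with 6332 frames into that block.
The block's first minute is 1800 frames and the rest 1798 each; 6332 frames reaches minute 3, so 106 × 18 + 3 × 2 = 1914 labels have been skipped so far.
Adding those back, label number 1912424 + 1914 = 1914338 at 30 labels/s is 63811 s + 8 f = 17 h 43 min 31 s frame 8, i.e. 17:43:31;08.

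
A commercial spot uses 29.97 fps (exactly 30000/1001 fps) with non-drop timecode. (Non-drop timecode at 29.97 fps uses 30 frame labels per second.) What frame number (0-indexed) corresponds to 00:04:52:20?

Total seconds to the label: (0 × 3600 + 4 × 60 + 52) = 292.
Frame index = 292 × 30 + 20 = 8780.

frame 8780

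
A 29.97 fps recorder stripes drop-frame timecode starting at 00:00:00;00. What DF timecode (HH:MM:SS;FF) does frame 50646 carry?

00:28:09;28

Each 10-minute DF block holds 10 × 60 × 30 − 9 × 2 = 17982 frames. 50646 ÷ 17982 → 2 full blocks, remainder 14682.
Within the partial block the first minute is 1800 frames and each further minute 1798, so 8 further minute boundaries passed. Total skipped labels = 18 × 2 + 2 × 8 = 52.
Non-drop label index = 50646 + 52 = 50698; at 30 labels/s that is 00:28:09:28, i.e. DF 00:28:09;28.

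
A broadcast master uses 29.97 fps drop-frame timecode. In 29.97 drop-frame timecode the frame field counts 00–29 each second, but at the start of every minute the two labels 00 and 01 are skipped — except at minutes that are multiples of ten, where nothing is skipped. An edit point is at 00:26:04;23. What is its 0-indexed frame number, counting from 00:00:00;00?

46895

Complete 10-minute blocks: 2, each 17982 frames → 35964.
Remaining 6 whole minutes in the current block: 1800 + 5 × 1798 = 10790 frames.
Within the current minute: 4 × 30 + 23 − 2 = 141 (labels ;00/;01 skipped at this minute). Total = 35964 + 10790 + 141 = 46895.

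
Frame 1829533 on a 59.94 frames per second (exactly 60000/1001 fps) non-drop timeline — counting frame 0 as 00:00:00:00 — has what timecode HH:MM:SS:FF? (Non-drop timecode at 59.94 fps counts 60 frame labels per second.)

08:28:12:13

1829533 ÷ 60 = 30492 full seconds, remainder 13 frames.
30492 s = 8 h 28 min 12 s.
Timecode: 08:28:12:13.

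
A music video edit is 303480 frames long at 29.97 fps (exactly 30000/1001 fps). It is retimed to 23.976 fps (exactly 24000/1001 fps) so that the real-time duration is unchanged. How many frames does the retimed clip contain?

242784 frames

Target frames = source frames × (target rate / source rate) = 303480 × (24000/1001)/(30000/1001) = 303480 × 4/5 = 242784.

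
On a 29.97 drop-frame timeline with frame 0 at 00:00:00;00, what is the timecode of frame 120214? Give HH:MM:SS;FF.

Ten DF minutes hold 17982 frames, so frame 120214 lies in block 6 (frames 107892–125873) with 12322 frames into that block.
The block's first minute is 1800 frames and the rest 1798 each; 12322 frames reaches minute 6, so 6 × 18 + 6 × 2 = 120 labels have been skipped so far.
Adding those back, label number 120214 + 120 = 120334 at 30 labels/s is 4011 s + 4 f = 1 h 6 min 51 s frame 4, i.e. 01:06:51;04.

01:06:51;04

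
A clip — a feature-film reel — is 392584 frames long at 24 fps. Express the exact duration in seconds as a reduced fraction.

49073/3 seconds

Running time = 392584 ÷ (24) = 392584 × 1/24 = 49073/3 s.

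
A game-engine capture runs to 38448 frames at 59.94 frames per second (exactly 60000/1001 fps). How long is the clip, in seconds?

Running time = 38448 / (60000/1001) = 641.4408 s.

641.4408 seconds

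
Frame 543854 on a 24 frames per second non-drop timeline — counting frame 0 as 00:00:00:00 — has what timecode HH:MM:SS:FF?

543854 ÷ 24 = 22660 full seconds, remainder 14 frames.
22660 s = 6 h 17 min 40 s.
Timecode: 06:17:40:14.

06:17:40:14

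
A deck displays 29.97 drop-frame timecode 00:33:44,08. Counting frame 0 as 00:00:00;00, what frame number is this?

Complete 10-minute blocks: 3, each 17982 frames → 53946.
Remaining 3 whole minutes in the current block: 1800 + 2 × 1798 = 5396 frames.
Within the current minute: 44 × 30 + 8 − 2 = 1326 (labels ;00/;01 skipped at this minute). Total = 53946 + 5396 + 1326 = 60668.

60668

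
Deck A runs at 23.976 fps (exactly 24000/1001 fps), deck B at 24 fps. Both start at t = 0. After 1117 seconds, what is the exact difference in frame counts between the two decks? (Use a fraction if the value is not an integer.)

26808/1001 frames

A emits 24000/1001 × 1117 = 26808000/1001 frames; B emits 24 × 1117 = 26808.
Difference = 26808/1001 frames (≈ 26.7812); B is ahead of A.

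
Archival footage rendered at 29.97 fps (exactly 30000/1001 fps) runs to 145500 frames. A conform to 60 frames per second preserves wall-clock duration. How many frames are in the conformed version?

291291 frames

Target frames = source frames × (target rate / source rate) = 145500 × (60)/(30000/1001) = 145500 × 1001/500 = 291291.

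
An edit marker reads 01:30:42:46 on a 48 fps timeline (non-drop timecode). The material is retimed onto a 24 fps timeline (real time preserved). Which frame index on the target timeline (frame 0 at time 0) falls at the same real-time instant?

Source frame index: (1×3600 + 30×60 + 42) × 48 + 46 = 261262.
Real time: 261262 / (48) = 130631/24 s.
Target frame: (130631/24) × (24) = 130631.

frame 130631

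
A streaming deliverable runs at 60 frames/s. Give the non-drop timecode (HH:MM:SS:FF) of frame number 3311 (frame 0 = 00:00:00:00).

3311 ÷ 60 = 55 full seconds, remainder 11 frames.
55 s = 0 h 0 min 55 s.
Timecode: 00:00:55:11.

00:00:55:11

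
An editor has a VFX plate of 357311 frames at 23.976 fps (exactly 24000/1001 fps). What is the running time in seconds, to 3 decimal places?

Running time = 357311 × 1001/24000 = 357668311/24000 s ≈ 14902.846 s.

14902.846 seconds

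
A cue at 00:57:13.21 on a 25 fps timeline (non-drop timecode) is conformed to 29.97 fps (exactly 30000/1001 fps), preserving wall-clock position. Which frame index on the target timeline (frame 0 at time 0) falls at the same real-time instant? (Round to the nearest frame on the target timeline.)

Source frame index: (0×3600 + 57×60 + 13) × 25 + 21 = 85846.
Real time: 85846 / (25) = 85846/25 s.
Target frame: (85846/25) × (30000/1001) = 103015200/1001 ≈ 102912.288 → 102912.

frame 102912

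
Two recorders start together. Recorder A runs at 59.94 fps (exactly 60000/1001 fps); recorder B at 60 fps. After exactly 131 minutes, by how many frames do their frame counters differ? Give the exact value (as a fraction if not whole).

131 min = 7860 s.
A emits 60000/1001 × 7860 = 471600000/1001 frames; B emits 60 × 7860 = 471600.
Difference = 471600/1001 frames (≈ 471.1289); B is ahead of A.

471600/1001 frames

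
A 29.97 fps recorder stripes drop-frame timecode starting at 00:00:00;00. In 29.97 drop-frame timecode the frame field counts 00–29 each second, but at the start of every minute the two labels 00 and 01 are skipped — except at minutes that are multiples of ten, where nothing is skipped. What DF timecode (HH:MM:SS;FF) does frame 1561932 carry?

14:28:36;16

Each 10-minute DF block holds 10 × 60 × 30 − 9 × 2 = 17982 frames. 1561932 ÷ 17982 → 86 full blocks, remainder 15480.
Within the partial block the first minute is 1800 frames and each further minute 1798, so 8 further minute boundaries passed. Total skipped labels = 18 × 86 + 2 × 8 = 1564.
Non-drop label index = 1561932 + 1564 = 1563496; at 30 labels/s that is 14:28:36:16, i.e. DF 14:28:36;16.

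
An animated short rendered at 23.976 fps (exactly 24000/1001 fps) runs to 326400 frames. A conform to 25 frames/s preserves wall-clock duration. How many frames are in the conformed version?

340340 frames

Target frames = source frames × (target rate / source rate) = 326400 × (25)/(24000/1001) = 326400 × 1001/960 = 340340.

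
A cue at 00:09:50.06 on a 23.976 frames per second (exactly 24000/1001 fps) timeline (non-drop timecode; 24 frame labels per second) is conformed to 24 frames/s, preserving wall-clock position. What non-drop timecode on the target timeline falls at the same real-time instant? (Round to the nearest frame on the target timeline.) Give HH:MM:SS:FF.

Source frame index: (0×3600 + 9×60 + 50) × 24 + 6 = 14166.
Real time: 14166 / (24000/1001) = 2363361/4000 s.
Target frame: (2363361/4000) × (24) = 7090083/500 ≈ 14180.166 → 14180.
At 24 labels/s: frame 14180 → 00:09:50:20.

00:09:50:20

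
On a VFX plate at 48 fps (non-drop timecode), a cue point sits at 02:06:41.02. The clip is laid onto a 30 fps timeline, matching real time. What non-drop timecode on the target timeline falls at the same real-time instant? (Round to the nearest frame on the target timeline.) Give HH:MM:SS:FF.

Source frame index: (2×3600 + 6×60 + 41) × 48 + 2 = 364850.
Real time: 364850 / (48) = 182425/24 s.
Target frame: (182425/24) × (30) = 912125/4 ≈ 228031.250 → 228031.
At 30 labels/s: frame 228031 → 02:06:41:01.

02:06:41:01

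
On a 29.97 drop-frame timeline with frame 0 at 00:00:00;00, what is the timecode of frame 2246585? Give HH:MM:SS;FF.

Each 10-minute DF block holds 10 × 60 × 30 − 9 × 2 = 17982 frames. 2246585 ÷ 17982 → 124 full blocks, remainder 16817.
Within the partial block the first minute is 1800 frames and each further minute 1798, so 9 further minute boundaries passed. Total skipped labels = 18 × 124 + 2 × 9 = 2250.
Non-drop label index = 2246585 + 2250 = 2248835; at 30 labels/s that is 20:49:21:05, i.e. DF 20:49:21;05.

20:49:21;05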